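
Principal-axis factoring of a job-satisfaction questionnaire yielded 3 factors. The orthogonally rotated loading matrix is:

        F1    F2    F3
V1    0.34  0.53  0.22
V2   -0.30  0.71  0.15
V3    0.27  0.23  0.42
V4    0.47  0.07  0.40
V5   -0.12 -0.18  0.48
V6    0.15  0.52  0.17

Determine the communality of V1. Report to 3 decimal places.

0.445

h² = 0.34² + 0.53² + 0.22² = 0.1156 + 0.2809 + 0.0484 = 0.4449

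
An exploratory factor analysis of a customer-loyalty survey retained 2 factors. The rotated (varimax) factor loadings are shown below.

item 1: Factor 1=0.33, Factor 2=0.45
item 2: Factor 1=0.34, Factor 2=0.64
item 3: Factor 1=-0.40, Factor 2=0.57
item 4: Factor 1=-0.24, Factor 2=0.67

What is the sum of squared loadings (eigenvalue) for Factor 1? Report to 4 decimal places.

SS loadings for Factor 1 = 0.33² + 0.34² + (-0.40)² + (-0.24)² = 0.1089 + 0.1156 + 0.1600 + 0.0576 = 0.4421

0.4421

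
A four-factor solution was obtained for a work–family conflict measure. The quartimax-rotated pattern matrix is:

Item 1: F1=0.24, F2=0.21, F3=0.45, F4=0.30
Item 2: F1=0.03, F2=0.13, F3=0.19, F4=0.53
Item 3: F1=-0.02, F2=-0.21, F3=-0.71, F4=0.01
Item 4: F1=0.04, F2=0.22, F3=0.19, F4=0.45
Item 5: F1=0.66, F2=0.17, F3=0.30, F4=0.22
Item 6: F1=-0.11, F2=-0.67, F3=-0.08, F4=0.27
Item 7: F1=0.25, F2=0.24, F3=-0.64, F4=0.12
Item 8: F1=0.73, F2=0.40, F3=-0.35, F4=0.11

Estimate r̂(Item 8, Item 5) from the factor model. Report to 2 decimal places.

r̂ = Σ λ_i·λ_j across factors = (0.73)(0.66) + (0.40)(0.17) + (-0.35)(0.30) + (0.11)(0.22)
  = +0.4818 +0.0680 -0.1050 +0.0242 = 0.4690

0.47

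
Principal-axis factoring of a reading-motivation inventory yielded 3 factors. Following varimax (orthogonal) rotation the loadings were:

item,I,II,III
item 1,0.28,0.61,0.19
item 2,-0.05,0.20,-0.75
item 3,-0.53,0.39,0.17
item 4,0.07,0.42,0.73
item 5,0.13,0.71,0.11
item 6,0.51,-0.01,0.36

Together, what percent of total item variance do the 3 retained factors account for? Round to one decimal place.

53.2%

Communalities: 0.4866, 0.6050, 0.4619, 0.7142, 0.5331, 0.3898; Σh² = 3.1906.
Total variance with 6 standardized items is 6, so the solution explains 3.1906/6 = 0.5318 = 53.18%.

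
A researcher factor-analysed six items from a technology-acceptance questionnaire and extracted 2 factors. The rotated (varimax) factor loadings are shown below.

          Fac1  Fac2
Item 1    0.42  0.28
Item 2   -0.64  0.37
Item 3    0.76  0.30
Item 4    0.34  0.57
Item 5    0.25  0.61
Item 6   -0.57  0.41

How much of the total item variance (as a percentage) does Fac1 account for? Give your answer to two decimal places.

SS loadings for Fac1 = 0.42² + (-0.64)² + 0.76² + 0.34² + 0.25² + (-0.57)² = 1.6666
With 6 standardized items, total variance = 6. Proportion = 1.6666/6 = 0.2778 → 27.78%.

27.78%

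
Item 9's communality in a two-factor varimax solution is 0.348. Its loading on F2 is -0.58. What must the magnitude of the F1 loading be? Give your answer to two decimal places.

0.11

Under orthogonal rotation h² = Σλ², so λ_F1² = h² − (0.3364) = 0.348 − 0.3364 = 0.0116.
|λ| = √0.0116 = 0.1077.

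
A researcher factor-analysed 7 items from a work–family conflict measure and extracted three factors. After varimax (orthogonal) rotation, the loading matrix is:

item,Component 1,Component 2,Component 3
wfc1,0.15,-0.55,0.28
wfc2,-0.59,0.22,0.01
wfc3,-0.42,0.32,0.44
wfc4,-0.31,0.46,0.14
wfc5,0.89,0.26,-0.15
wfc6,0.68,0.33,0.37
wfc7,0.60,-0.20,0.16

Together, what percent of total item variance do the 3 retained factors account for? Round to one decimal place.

51.7%

Communalities: 0.4034, 0.3966, 0.4724, 0.3273, 0.8822, 0.7082, 0.4256; Σh² = 3.6157.
Total variance with 7 standardized items is 7, so the solution explains 3.6157/7 = 0.5165 = 51.65%.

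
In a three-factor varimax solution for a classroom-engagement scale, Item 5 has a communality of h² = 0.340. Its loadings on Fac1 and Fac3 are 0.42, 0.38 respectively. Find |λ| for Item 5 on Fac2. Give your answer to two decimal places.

0.14

Under orthogonal rotation h² = Σλ², so λ_Fac2² = h² − (0.3208) = 0.340 − 0.3208 = 0.0192.
|λ| = √0.0192 = 0.1386.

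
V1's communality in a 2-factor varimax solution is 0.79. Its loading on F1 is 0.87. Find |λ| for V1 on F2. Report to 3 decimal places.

Under orthogonal rotation h² = Σλ², so λ_F2² = h² − (0.7569) = 0.79 − 0.7569 = 0.0331.
|λ| = √0.0331 = 0.1819.

0.182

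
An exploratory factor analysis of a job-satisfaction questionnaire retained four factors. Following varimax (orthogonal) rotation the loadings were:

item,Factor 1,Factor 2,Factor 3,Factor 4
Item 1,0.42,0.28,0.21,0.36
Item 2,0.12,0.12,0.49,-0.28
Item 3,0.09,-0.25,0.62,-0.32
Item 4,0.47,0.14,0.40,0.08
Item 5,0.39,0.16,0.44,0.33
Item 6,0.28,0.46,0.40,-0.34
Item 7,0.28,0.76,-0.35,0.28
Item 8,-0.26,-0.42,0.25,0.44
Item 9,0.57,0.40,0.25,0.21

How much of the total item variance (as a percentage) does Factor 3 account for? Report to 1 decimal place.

15.9%

SS loadings for Factor 3 = 0.21² + 0.49² + 0.62² + 0.40² + 0.44² + 0.40² + (-0.35)² + 0.25² + 0.25² = 1.4297
With 9 standardized items, total variance = 9. Proportion = 1.4297/9 = 0.1589 → 15.89%.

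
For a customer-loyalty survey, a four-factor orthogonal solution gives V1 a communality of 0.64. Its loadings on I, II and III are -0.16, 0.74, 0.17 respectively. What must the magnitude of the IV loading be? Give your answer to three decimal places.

0.195

Under orthogonal rotation h² = Σλ², so λ_IV² = h² − (0.6021) = 0.64 − 0.6021 = 0.0379.
|λ| = √0.0379 = 0.1947.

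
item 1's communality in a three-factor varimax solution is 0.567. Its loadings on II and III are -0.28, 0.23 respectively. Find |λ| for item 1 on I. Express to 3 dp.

Under orthogonal rotation h² = Σλ², so λ_I² = h² − (0.1313) = 0.567 − 0.1313 = 0.4357.
|λ| = √0.4357 = 0.6601.

0.660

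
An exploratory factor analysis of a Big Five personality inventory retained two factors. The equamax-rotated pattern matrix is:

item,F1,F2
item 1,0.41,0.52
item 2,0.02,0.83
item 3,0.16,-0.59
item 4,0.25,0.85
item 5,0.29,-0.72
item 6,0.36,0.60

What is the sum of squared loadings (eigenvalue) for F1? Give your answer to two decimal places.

SS loadings for F1 = 0.41² + 0.02² + 0.16² + 0.25² + 0.29² + 0.36² = 0.1681 + 0.0004 + 0.0256 + 0.0625 + 0.0841 + 0.1296 = 0.4703

0.47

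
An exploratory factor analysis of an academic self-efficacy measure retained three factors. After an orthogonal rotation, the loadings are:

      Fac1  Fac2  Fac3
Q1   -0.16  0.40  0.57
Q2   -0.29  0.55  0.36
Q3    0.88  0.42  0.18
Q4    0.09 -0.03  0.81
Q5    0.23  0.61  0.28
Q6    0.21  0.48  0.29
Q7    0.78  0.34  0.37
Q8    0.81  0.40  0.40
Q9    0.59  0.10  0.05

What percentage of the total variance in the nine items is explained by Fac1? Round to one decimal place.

SS loadings for Fac1 = (-0.16)² + (-0.29)² + 0.88² + 0.09² + 0.23² + 0.21² + 0.78² + 0.81² + 0.59² = 2.6018
With 9 standardized items, total variance = 9. Proportion = 2.6018/9 = 0.2891 → 28.91%.

28.9%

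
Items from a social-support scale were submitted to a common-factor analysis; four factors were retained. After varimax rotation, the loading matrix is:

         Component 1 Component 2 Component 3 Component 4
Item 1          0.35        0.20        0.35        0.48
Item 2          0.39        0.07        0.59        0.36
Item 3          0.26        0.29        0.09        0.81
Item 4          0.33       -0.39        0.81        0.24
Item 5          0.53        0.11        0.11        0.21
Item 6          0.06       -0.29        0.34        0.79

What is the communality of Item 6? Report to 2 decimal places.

0.83

h² = 0.06² + (-0.29)² + 0.34² + 0.79² = 0.0036 + 0.0841 + 0.1156 + 0.6241 = 0.8274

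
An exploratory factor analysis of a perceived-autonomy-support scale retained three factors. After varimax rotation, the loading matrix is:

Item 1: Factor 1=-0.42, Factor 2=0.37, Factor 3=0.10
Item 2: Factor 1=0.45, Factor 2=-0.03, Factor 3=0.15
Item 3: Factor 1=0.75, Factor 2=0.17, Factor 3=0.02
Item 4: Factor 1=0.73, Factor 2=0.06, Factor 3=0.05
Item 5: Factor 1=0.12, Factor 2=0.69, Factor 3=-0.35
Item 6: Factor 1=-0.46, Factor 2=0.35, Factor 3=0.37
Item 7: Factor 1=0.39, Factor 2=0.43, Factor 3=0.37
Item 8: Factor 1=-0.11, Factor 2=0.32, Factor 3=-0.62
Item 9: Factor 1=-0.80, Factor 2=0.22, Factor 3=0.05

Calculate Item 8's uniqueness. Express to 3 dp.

h² = (-0.11)² + 0.32² + (-0.62)² = 0.0121 + 0.1024 + 0.3844 = 0.4989
Uniqueness u² = 1 − h² = 1 − 0.4989 = 0.5011

0.501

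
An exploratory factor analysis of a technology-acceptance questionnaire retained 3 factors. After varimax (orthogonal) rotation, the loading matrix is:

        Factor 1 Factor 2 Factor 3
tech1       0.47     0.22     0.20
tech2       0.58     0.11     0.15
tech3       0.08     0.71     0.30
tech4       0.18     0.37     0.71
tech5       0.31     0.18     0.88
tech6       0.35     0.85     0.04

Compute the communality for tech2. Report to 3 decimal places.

0.371

h² = 0.58² + 0.11² + 0.15² = 0.3364 + 0.0121 + 0.0225 = 0.3710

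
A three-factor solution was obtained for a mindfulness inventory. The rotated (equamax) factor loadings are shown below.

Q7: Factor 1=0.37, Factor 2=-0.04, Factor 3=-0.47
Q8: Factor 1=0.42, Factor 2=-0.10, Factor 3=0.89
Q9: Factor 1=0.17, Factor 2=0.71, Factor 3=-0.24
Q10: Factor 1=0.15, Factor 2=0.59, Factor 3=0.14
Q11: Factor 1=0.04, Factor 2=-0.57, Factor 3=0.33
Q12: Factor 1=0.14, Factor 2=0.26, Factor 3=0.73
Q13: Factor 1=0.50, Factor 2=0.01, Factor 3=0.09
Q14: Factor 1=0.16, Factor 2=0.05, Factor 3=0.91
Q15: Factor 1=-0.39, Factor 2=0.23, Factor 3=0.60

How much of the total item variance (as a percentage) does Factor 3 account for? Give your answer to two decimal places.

SS loadings for Factor 3 = (-0.47)² + 0.89² + (-0.24)² + 0.14² + 0.33² + 0.73² + 0.09² + 0.91² + 0.60² = 2.9282
With 9 standardized items, total variance = 9. Proportion = 2.9282/9 = 0.3254 → 32.54%.

32.54%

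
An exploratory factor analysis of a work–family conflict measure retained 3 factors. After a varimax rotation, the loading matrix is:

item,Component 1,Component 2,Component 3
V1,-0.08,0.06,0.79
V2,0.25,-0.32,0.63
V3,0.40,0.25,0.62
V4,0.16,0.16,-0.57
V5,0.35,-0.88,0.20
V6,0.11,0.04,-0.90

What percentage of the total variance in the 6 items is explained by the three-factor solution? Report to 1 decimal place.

Communalities: 0.6341, 0.5618, 0.6069, 0.3761, 0.9369, 0.8237; Σh² = 3.9395.
Total variance with 6 standardized items is 6, so the solution explains 3.9395/6 = 0.6566 = 65.66%.

65.7%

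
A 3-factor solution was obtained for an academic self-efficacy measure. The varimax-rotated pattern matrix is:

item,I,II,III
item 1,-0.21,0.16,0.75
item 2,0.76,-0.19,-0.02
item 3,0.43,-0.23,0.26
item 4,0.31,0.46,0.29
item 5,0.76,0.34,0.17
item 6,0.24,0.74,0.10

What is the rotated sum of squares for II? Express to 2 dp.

SS loadings for II = 0.16² + (-0.19)² + (-0.23)² + 0.46² + 0.34² + 0.74² = 0.0256 + 0.0361 + 0.0529 + 0.2116 + 0.1156 + 0.5476 = 0.9894

0.99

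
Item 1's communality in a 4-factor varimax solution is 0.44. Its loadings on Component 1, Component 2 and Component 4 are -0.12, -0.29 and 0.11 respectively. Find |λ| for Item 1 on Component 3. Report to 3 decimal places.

Under orthogonal rotation h² = Σλ², so λ_Component 3² = h² − (0.1106) = 0.44 − 0.1106 = 0.3294.
|λ| = √0.3294 = 0.5739.

0.574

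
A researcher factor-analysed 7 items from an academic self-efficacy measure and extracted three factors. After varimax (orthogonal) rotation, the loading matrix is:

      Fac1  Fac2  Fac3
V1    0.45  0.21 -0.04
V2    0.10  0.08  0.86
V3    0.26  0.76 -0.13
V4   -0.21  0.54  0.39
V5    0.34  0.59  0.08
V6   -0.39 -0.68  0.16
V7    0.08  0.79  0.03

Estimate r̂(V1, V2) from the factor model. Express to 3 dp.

0.027

r̂ = Σ λ_i·λ_j across factors = (0.45)(0.10) + (0.21)(0.08) + (-0.04)(0.86)
  = +0.0450 +0.0168 -0.0344 = 0.0274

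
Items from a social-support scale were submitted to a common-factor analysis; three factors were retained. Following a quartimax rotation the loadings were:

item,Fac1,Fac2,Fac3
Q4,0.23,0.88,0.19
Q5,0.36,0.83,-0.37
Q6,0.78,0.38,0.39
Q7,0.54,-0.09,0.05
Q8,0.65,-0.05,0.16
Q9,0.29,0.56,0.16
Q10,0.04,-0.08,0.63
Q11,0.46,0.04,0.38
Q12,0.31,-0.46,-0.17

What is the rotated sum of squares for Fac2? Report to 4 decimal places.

2.1515

SS loadings for Fac2 = 0.88² + 0.83² + 0.38² + (-0.09)² + (-0.05)² + 0.56² + (-0.08)² + 0.04² + (-0.46)² = 0.7744 + 0.6889 + 0.1444 + 0.0081 + 0.0025 + 0.3136 + 0.0064 + 0.0016 + 0.2116 = 2.1515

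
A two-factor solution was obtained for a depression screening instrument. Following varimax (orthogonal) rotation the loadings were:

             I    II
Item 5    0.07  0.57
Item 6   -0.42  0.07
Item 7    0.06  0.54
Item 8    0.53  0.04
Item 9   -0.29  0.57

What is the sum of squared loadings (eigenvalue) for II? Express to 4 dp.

0.9479

SS loadings for II = 0.57² + 0.07² + 0.54² + 0.04² + 0.57² = 0.3249 + 0.0049 + 0.2916 + 0.0016 + 0.3249 = 0.9479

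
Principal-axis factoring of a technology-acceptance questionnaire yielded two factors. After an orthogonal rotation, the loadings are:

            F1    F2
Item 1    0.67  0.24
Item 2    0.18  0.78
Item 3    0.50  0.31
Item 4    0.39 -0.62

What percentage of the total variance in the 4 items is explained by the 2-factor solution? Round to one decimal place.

SS loadings by factor: 0.8834, 1.1465; total = 2.0299.
Total variance with 4 standardized items is 4, so the solution explains 2.0299/4 = 0.5075 = 50.75%.

50.7%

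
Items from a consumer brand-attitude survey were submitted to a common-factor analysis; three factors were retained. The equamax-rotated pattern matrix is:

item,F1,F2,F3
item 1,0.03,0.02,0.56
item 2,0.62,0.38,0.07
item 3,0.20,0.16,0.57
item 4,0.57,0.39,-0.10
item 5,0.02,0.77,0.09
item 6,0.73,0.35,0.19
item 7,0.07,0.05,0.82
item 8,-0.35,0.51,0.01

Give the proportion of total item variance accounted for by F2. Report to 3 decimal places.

SS loadings for F2 = 0.02² + 0.38² + 0.16² + 0.39² + 0.77² + 0.35² + 0.05² + 0.51² = 1.3005
Proportion of variance = 1.3005 / 8 = 0.1626.

0.163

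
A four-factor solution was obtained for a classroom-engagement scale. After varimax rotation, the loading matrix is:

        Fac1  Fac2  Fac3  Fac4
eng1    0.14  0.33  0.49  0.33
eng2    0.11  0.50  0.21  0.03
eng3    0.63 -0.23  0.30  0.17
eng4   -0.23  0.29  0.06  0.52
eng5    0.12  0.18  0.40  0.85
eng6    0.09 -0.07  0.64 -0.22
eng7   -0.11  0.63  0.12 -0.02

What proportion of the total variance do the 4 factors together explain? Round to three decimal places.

0.513

Communalities: 0.4775, 0.3071, 0.5687, 0.4110, 0.9293, 0.4710, 0.4238; Σh² = 3.5884.
Total variance with 7 standardized items is 7, so the solution explains 3.5884/7 = 0.5126.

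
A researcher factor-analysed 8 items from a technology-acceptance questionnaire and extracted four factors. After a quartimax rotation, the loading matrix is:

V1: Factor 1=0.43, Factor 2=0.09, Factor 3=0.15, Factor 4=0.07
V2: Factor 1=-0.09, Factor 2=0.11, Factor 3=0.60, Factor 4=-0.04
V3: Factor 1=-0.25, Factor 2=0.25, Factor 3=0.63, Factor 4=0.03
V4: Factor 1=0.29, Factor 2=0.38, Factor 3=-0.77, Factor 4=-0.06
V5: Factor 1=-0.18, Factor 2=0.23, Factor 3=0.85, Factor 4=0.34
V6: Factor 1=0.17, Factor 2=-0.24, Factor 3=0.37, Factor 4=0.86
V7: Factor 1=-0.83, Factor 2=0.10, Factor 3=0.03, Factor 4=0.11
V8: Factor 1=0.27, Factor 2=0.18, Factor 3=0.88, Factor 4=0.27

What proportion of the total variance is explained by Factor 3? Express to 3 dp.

0.376

SS loadings for Factor 3 = 0.15² + 0.60² + 0.63² + (-0.77)² + 0.85² + 0.37² + 0.03² + 0.88² = 3.0070
Proportion of variance = 3.0070 / 8 = 0.3759.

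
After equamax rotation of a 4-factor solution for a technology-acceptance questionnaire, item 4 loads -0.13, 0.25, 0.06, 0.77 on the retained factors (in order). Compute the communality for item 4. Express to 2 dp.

h² = (-0.13)² + 0.25² + 0.06² + 0.77² = 0.0169 + 0.0625 + 0.0036 + 0.5929 = 0.6759

0.68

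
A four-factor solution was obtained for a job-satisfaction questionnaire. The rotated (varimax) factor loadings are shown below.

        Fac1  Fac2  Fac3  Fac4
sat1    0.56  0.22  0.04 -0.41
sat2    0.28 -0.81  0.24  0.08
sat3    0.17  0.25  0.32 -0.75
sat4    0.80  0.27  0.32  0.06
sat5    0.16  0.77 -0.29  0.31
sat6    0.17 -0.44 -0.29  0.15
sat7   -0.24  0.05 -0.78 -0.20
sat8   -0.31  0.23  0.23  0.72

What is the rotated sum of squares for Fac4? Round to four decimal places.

1.4176

SS loadings for Fac4 = (-0.41)² + 0.08² + (-0.75)² + 0.06² + 0.31² + 0.15² + (-0.20)² + 0.72² = 0.1681 + 0.0064 + 0.5625 + 0.0036 + 0.0961 + 0.0225 + 0.0400 + 0.5184 = 1.4176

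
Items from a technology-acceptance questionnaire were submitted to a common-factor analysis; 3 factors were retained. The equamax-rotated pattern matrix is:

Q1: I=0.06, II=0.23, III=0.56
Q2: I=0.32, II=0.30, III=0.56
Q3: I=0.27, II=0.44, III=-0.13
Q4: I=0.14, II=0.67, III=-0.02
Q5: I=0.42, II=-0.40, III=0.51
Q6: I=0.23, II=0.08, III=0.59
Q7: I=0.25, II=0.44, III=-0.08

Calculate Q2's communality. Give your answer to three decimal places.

0.506

h² = 0.32² + 0.30² + 0.56² = 0.1024 + 0.0900 + 0.3136 = 0.5060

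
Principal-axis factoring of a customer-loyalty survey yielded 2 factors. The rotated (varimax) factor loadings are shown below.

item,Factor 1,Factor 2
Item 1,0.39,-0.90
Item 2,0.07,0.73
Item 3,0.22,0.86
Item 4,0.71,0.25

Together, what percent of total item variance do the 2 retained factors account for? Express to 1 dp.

71.4%

SS loadings by factor: 0.7095, 2.1450; total = 2.8545.
Total variance with 4 standardized items is 4, so the solution explains 2.8545/4 = 0.7136 = 71.36%.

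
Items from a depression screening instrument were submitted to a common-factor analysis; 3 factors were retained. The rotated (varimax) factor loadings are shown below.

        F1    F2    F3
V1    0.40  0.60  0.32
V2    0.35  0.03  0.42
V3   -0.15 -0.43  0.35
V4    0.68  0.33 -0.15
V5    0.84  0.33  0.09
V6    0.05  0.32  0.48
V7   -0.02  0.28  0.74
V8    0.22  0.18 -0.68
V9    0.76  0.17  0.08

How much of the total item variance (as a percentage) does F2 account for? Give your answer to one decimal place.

SS loadings for F2 = 0.60² + 0.03² + (-0.43)² + 0.33² + 0.33² + 0.32² + 0.28² + 0.18² + 0.17² = 1.0057
With 9 standardized items, total variance = 9. Proportion = 1.0057/9 = 0.1117 → 11.17%.

11.2%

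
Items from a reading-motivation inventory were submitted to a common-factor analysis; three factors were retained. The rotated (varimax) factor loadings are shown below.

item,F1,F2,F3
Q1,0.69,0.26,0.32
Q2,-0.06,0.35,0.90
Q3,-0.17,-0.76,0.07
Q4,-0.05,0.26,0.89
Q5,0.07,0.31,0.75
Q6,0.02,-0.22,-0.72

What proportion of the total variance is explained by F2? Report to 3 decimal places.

SS loadings for F2 = 0.26² + 0.35² + (-0.76)² + 0.26² + 0.31² + (-0.22)² = 0.9798
Proportion of variance = 0.9798 / 6 = 0.1633.

0.163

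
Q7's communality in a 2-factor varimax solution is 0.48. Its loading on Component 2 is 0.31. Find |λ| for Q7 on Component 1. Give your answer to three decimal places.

0.620

Under orthogonal rotation h² = Σλ², so λ_Component 1² = h² − (0.0961) = 0.48 − 0.0961 = 0.3839.
|λ| = √0.3839 = 0.6196.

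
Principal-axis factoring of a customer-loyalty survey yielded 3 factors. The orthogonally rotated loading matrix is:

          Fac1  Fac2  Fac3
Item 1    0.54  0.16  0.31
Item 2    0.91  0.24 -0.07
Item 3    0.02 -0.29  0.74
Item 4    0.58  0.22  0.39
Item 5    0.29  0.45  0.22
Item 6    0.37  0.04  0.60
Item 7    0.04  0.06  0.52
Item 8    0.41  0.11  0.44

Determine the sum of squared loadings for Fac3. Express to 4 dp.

SS loadings for Fac3 = 0.31² + (-0.07)² + 0.74² + 0.39² + 0.22² + 0.60² + 0.52² + 0.44² = 0.0961 + 0.0049 + 0.5476 + 0.1521 + 0.0484 + 0.3600 + 0.2704 + 0.1936 = 1.6731

1.6731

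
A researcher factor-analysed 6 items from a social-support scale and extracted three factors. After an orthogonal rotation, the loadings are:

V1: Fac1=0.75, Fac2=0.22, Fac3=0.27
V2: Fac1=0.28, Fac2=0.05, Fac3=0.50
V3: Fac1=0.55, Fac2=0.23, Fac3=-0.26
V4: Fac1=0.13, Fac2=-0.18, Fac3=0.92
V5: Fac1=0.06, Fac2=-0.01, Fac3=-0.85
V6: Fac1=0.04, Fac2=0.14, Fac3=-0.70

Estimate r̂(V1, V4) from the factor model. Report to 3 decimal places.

r̂ = Σ λ_i·λ_j across factors = (0.75)(0.13) + (0.22)(-0.18) + (0.27)(0.92)
  = +0.0975 -0.0396 +0.2484 = 0.3063

0.306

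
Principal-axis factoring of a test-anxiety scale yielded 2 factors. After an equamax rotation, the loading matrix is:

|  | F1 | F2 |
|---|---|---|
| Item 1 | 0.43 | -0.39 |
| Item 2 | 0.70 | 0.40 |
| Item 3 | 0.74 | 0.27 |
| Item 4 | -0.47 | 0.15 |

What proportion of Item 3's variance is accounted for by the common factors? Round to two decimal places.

h² = 0.74² + 0.27² = 0.5476 + 0.0729 = 0.6205

0.62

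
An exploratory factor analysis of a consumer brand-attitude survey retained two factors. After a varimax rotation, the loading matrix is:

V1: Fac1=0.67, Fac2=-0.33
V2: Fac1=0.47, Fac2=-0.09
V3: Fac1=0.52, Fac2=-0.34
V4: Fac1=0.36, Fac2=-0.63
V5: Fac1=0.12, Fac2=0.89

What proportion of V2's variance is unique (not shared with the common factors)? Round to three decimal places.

h² = 0.47² + (-0.09)² = 0.2209 + 0.0081 = 0.2290
Uniqueness u² = 1 − h² = 1 − 0.2290 = 0.7710

0.771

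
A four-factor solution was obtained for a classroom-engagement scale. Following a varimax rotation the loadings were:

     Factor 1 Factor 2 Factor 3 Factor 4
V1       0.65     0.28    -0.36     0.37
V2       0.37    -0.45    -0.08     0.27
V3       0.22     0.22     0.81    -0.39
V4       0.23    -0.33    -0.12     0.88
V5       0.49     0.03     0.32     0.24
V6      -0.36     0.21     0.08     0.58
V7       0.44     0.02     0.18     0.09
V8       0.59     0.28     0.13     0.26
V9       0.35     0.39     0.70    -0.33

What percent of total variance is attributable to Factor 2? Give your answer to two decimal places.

SS loadings for Factor 2 = 0.28² + (-0.45)² + 0.22² + (-0.33)² + 0.03² + 0.21² + 0.02² + 0.28² + 0.39² = 0.7141
With 9 standardized items, total variance = 9. Proportion = 0.7141/9 = 0.0793 → 7.93%.

7.93%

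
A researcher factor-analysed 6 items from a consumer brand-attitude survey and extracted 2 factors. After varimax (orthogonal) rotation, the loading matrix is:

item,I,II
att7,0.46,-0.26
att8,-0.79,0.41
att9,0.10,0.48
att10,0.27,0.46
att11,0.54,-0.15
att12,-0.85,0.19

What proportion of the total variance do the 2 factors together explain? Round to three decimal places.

0.445

Communalities: 0.2792, 0.7922, 0.2404, 0.2845, 0.3141, 0.7586; Σh² = 2.6690.
Total variance with 6 standardized items is 6, so the solution explains 2.6690/6 = 0.4448.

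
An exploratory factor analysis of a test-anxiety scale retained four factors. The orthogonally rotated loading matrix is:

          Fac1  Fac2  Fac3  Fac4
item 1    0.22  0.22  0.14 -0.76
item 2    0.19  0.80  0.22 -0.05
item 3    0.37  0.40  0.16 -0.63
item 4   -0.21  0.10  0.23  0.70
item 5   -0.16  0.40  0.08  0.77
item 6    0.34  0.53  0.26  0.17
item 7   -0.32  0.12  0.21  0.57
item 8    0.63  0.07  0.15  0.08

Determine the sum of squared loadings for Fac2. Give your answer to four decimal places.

1.3186

SS loadings for Fac2 = 0.22² + 0.80² + 0.40² + 0.10² + 0.40² + 0.53² + 0.12² + 0.07² = 0.0484 + 0.6400 + 0.1600 + 0.0100 + 0.1600 + 0.2809 + 0.0144 + 0.0049 = 1.3186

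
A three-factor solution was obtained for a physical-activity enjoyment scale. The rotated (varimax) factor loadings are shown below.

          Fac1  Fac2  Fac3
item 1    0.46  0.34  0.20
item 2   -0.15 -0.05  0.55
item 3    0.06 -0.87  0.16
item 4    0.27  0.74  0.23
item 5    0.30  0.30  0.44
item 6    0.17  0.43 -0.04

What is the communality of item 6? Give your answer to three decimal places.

0.215

h² = 0.17² + 0.43² + (-0.04)² = 0.0289 + 0.1849 + 0.0016 = 0.2154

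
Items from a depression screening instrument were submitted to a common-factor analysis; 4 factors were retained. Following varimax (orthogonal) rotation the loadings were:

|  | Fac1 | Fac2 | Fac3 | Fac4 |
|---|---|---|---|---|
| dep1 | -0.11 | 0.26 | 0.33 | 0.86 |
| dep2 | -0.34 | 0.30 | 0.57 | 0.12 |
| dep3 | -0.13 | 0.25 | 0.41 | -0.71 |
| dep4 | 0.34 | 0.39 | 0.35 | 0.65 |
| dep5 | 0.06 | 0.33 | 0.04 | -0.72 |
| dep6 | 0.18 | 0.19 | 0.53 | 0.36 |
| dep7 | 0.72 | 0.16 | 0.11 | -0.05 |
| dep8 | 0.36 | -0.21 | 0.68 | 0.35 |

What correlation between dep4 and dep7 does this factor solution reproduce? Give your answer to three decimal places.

r̂ = Σ λ_i·λ_j across factors = (0.34)(0.72) + (0.39)(0.16) + (0.35)(0.11) + (0.65)(-0.05)
  = +0.2448 +0.0624 +0.0385 -0.0325 = 0.3132

0.313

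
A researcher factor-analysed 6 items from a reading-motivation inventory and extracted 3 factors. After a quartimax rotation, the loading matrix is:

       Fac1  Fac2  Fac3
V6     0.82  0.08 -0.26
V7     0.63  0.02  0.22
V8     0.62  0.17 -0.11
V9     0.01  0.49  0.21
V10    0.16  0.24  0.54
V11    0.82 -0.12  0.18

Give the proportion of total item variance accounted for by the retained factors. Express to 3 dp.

0.499

SS loadings by factor: 2.1518, 0.3478, 0.4962; total = 2.9958.
Total variance with 6 standardized items is 6, so the solution explains 2.9958/6 = 0.4993.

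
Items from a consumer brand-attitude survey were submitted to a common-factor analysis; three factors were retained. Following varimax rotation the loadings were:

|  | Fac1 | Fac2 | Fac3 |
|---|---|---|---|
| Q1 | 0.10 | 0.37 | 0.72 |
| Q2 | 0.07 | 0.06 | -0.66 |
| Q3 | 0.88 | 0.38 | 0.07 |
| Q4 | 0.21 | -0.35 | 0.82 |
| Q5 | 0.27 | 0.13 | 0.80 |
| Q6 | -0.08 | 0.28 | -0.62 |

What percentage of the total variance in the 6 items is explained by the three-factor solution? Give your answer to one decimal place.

67.9%

SS loadings by factor: 0.9127, 0.5027, 2.6557; total = 4.0711.
Total variance with 6 standardized items is 6, so the solution explains 4.0711/6 = 0.6785 = 67.85%.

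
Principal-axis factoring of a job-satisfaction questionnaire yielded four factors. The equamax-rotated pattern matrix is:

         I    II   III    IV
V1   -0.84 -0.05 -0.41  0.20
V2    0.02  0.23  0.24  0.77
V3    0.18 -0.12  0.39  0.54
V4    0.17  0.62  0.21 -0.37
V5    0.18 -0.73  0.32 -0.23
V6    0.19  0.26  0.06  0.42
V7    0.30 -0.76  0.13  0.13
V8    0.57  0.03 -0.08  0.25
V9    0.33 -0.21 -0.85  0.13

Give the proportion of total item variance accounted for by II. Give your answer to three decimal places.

SS loadings for II = (-0.05)² + 0.23² + (-0.12)² + 0.62² + (-0.73)² + 0.26² + (-0.76)² + 0.03² + (-0.21)² = 1.6773
Proportion of variance = 1.6773 / 9 = 0.1864.

0.186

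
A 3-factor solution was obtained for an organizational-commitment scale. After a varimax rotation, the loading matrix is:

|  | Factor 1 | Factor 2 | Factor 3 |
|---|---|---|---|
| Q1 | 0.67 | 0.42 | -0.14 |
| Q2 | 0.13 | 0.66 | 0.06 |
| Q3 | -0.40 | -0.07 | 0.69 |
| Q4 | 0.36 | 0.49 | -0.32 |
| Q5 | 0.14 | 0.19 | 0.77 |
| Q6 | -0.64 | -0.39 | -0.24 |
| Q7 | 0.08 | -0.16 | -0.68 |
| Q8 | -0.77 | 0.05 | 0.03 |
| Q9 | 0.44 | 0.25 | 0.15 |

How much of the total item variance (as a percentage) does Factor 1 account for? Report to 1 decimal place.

SS loadings for Factor 1 = 0.67² + 0.13² + (-0.40)² + 0.36² + 0.14² + (-0.64)² + 0.08² + (-0.77)² + 0.44² = 1.9775
With 9 standardized items, total variance = 9. Proportion = 1.9775/9 = 0.2197 → 21.97%.

22.0%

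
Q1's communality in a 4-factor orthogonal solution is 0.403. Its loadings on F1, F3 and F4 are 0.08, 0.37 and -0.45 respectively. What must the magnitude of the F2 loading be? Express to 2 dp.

0.24

Under orthogonal rotation h² = Σλ², so λ_F2² = h² − (0.3458) = 0.403 − 0.3458 = 0.0572.
|λ| = √0.0572 = 0.2392.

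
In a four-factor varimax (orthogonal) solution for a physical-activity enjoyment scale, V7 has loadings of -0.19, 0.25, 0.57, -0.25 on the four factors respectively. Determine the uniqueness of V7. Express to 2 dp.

h² = (-0.19)² + 0.25² + 0.57² + (-0.25)² = 0.0361 + 0.0625 + 0.3249 + 0.0625 = 0.4860
Uniqueness u² = 1 − h² = 1 − 0.4860 = 0.5140

0.51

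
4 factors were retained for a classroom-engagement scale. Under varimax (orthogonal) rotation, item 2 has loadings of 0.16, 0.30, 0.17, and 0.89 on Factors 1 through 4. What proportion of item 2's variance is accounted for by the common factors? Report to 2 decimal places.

h² = 0.16² + 0.30² + 0.17² + 0.89² = 0.0256 + 0.0900 + 0.0289 + 0.7921 = 0.9366

0.94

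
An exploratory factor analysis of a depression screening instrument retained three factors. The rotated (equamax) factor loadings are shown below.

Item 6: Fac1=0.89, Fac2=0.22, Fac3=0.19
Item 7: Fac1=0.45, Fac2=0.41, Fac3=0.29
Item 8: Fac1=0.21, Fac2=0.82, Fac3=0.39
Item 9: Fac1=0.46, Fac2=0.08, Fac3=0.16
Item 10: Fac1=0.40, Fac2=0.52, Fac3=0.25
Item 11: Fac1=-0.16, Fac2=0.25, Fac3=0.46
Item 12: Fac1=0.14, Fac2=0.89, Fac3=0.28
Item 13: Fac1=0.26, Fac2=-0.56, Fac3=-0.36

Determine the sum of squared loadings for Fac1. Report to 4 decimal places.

1.5231

SS loadings for Fac1 = 0.89² + 0.45² + 0.21² + 0.46² + 0.40² + (-0.16)² + 0.14² + 0.26² = 0.7921 + 0.2025 + 0.0441 + 0.2116 + 0.1600 + 0.0256 + 0.0196 + 0.0676 = 1.5231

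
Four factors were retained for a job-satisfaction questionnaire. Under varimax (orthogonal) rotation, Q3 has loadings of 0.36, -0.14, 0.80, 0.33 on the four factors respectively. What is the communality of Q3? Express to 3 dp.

0.898

h² = 0.36² + (-0.14)² + 0.80² + 0.33² = 0.1296 + 0.0196 + 0.6400 + 0.1089 = 0.8981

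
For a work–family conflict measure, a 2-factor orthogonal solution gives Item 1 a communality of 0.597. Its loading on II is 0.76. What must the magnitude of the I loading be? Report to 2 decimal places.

0.14

Under orthogonal rotation h² = Σλ², so λ_I² = h² − (0.5776) = 0.597 − 0.5776 = 0.0194.
|λ| = √0.0194 = 0.1393.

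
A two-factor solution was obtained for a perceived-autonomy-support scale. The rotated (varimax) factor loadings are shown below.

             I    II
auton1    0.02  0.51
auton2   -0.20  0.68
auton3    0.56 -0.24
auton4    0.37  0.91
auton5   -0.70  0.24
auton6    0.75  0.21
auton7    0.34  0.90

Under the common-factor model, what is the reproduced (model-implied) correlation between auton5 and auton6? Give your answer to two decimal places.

-0.47

r̂ = Σ λ_i·λ_j across factors = (-0.70)(0.75) + (0.24)(0.21)
  = -0.5250 +0.0504 = -0.4746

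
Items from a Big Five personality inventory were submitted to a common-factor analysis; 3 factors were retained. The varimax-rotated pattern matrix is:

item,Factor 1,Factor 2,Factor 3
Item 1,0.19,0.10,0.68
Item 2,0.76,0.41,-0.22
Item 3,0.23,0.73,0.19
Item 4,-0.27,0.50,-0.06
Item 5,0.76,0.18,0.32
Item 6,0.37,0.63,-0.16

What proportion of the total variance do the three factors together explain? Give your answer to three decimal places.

SS loadings by factor: 1.4540, 1.3903, 0.6785; total = 3.5228.
Total variance with 6 standardized items is 6, so the solution explains 3.5228/6 = 0.5871.

0.587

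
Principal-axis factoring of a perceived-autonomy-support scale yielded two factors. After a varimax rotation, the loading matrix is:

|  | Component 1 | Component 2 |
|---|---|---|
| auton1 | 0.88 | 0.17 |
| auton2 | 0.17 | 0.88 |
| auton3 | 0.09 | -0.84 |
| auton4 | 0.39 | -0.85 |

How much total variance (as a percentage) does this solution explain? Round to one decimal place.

SS loadings by factor: 0.9635, 2.2314; total = 3.1949.
Total variance with 4 standardized items is 4, so the solution explains 3.1949/4 = 0.7987 = 79.87%.

79.9%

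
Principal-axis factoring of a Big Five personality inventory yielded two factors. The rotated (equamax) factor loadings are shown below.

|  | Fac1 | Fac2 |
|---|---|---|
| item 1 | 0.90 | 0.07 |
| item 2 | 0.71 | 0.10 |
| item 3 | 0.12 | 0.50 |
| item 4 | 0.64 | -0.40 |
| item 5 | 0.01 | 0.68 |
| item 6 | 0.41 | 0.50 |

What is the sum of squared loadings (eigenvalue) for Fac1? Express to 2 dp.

1.91

SS loadings for Fac1 = 0.90² + 0.71² + 0.12² + 0.64² + 0.01² + 0.41² = 0.8100 + 0.5041 + 0.0144 + 0.4096 + 0.0001 + 0.1681 = 1.9063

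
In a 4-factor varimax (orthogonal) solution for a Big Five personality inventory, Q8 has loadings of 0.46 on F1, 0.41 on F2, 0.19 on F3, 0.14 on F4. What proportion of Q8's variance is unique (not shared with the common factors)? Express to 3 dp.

0.565

h² = 0.46² + 0.41² + 0.19² + 0.14² = 0.2116 + 0.1681 + 0.0361 + 0.0196 = 0.4354
Uniqueness u² = 1 − h² = 1 − 0.4354 = 0.5646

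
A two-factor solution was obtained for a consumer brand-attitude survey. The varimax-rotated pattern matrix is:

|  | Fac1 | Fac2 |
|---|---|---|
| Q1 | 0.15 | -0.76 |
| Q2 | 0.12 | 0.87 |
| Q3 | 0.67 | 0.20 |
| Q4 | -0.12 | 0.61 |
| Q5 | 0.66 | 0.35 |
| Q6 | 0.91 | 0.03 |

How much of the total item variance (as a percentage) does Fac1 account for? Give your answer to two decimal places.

29.40%

SS loadings for Fac1 = 0.15² + 0.12² + 0.67² + (-0.12)² + 0.66² + 0.91² = 1.7639
With 6 standardized items, total variance = 6. Proportion = 1.7639/6 = 0.2940 → 29.40%.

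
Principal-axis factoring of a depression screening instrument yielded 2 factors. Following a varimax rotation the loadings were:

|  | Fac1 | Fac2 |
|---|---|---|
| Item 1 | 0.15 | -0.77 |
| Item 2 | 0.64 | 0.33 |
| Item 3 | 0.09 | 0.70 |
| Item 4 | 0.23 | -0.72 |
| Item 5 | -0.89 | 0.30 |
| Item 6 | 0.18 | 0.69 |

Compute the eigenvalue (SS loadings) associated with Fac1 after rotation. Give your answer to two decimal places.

1.32

SS loadings for Fac1 = 0.15² + 0.64² + 0.09² + 0.23² + (-0.89)² + 0.18² = 0.0225 + 0.4096 + 0.0081 + 0.0529 + 0.7921 + 0.0324 = 1.3176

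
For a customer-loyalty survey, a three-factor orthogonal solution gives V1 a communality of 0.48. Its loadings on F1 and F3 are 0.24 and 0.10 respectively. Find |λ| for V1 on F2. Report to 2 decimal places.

Under orthogonal rotation h² = Σλ², so λ_F2² = h² − (0.0676) = 0.48 − 0.0676 = 0.4124.
|λ| = √0.4124 = 0.6422.

0.64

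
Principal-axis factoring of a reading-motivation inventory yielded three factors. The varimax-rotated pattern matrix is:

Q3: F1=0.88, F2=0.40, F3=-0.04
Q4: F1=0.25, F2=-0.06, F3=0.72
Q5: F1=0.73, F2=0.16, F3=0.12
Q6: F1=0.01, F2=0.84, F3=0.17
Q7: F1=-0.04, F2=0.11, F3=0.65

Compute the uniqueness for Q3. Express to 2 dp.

0.06

h² = 0.88² + 0.40² + (-0.04)² = 0.7744 + 0.1600 + 0.0016 = 0.9360
Uniqueness u² = 1 − h² = 1 − 0.9360 = 0.0640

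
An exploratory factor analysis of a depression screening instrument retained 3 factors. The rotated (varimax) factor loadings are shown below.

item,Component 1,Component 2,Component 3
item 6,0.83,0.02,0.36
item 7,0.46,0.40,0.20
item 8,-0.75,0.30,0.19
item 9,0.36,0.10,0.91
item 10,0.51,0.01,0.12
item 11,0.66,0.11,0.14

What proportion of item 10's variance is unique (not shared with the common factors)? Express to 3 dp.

0.725

h² = 0.51² + 0.01² + 0.12² = 0.2601 + 0.0001 + 0.0144 = 0.2746
Uniqueness u² = 1 − h² = 1 − 0.2746 = 0.7254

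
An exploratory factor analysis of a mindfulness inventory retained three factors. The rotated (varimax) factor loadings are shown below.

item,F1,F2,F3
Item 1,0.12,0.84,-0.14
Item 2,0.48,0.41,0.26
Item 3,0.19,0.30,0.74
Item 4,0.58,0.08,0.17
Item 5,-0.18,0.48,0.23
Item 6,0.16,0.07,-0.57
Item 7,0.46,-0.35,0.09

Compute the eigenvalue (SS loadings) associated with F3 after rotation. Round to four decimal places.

1.0496

SS loadings for F3 = (-0.14)² + 0.26² + 0.74² + 0.17² + 0.23² + (-0.57)² + 0.09² = 0.0196 + 0.0676 + 0.5476 + 0.0289 + 0.0529 + 0.3249 + 0.0081 = 1.0496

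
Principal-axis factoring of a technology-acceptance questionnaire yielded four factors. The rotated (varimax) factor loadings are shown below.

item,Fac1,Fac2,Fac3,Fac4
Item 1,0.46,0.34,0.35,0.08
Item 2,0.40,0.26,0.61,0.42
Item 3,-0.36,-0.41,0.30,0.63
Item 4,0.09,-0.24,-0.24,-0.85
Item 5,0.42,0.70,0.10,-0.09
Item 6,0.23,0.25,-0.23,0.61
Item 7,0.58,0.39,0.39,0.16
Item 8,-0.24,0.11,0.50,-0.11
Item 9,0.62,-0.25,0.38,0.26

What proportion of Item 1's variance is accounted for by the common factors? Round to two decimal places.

h² = 0.46² + 0.34² + 0.35² + 0.08² = 0.2116 + 0.1156 + 0.1225 + 0.0064 = 0.4561

0.46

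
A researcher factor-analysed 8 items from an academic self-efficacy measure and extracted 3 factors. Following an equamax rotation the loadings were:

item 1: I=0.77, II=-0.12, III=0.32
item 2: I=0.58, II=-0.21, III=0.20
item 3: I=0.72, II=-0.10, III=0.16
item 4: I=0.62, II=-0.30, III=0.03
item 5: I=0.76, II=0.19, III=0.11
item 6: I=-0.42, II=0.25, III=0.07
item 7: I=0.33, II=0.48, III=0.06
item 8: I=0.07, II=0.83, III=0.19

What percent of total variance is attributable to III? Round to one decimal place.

2.8%

SS loadings for III = 0.32² + 0.20² + 0.16² + 0.03² + 0.11² + 0.07² + 0.06² + 0.19² = 0.2256
With 8 standardized items, total variance = 8. Proportion = 0.2256/8 = 0.0282 → 2.82%.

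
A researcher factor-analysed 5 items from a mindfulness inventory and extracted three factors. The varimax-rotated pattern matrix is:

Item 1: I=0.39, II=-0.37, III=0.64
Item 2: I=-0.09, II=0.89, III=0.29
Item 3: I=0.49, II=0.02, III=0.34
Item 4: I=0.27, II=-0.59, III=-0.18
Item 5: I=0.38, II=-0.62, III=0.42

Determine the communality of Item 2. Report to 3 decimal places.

0.884

h² = (-0.09)² + 0.89² + 0.29² = 0.0081 + 0.7921 + 0.0841 = 0.8843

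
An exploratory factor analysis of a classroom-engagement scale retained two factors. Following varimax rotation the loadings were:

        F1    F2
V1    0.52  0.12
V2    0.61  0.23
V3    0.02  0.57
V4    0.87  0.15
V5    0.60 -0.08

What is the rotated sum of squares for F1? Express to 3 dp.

SS loadings for F1 = 0.52² + 0.61² + 0.02² + 0.87² + 0.60² = 0.2704 + 0.3721 + 0.0004 + 0.7569 + 0.3600 = 1.7598

1.760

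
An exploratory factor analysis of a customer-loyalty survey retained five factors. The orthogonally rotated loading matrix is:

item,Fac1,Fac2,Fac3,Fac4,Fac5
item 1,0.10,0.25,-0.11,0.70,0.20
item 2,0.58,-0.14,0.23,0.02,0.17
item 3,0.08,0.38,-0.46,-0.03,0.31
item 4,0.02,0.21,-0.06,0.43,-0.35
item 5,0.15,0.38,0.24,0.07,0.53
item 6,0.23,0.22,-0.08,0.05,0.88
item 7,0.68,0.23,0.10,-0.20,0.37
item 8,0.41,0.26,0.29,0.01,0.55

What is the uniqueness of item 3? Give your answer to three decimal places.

h² = 0.08² + 0.38² + (-0.46)² + (-0.03)² + 0.31² = 0.0064 + 0.1444 + 0.2116 + 0.0009 + 0.0961 = 0.4594
Uniqueness u² = 1 − h² = 1 − 0.4594 = 0.5406

0.541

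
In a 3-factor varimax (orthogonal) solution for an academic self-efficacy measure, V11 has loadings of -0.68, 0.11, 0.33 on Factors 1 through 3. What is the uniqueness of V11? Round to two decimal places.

h² = (-0.68)² + 0.11² + 0.33² = 0.4624 + 0.0121 + 0.1089 = 0.5834
Uniqueness u² = 1 − h² = 1 − 0.5834 = 0.4166

0.42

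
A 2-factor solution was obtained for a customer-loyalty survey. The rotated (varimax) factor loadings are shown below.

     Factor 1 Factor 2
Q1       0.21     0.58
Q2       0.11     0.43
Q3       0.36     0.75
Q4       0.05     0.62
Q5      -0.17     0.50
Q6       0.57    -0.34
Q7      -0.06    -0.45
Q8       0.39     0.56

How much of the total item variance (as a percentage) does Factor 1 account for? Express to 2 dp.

8.72%

SS loadings for Factor 1 = 0.21² + 0.11² + 0.36² + 0.05² + (-0.17)² + 0.57² + (-0.06)² + 0.39² = 0.6978
With 8 standardized items, total variance = 8. Proportion = 0.6978/8 = 0.0872 → 8.72%.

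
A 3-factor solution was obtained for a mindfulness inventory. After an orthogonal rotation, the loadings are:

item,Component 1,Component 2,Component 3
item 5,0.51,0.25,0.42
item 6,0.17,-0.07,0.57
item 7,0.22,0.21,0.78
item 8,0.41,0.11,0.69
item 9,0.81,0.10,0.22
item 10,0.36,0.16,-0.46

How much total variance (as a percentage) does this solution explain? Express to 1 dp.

Communalities: 0.4990, 0.3587, 0.7009, 0.6563, 0.7145, 0.3668; Σh² = 3.2962.
Total variance with 6 standardized items is 6, so the solution explains 3.2962/6 = 0.5494 = 54.94%.

54.9%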